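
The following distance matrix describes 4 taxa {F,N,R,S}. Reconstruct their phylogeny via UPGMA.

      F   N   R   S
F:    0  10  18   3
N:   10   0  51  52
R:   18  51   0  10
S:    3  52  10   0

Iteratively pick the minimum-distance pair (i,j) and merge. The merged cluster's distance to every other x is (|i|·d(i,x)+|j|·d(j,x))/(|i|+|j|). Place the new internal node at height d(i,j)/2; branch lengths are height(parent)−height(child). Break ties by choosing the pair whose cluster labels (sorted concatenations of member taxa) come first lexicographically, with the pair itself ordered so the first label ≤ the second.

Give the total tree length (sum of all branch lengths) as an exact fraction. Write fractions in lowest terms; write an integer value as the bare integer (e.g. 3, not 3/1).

277/6

iteration 1: select F,S (d=3); attach at lengths (3/2, 3/2); label the merged cluster FS
  updated: d(FS,N)=31, d(FS,R)=14
iteration 2: select FS,R (d=14); attach at lengths (11/2, 7); label the merged cluster FRS
  updated: d(FRS,N)=113/3
iteration 3: select FRS,N (d=113/3); attach at lengths (71/6, 113/6); label the merged cluster FNRS
final tree: (((F:3/2,S:3/2):11/2,R:7):71/6,N:113/6)
total length: 277/6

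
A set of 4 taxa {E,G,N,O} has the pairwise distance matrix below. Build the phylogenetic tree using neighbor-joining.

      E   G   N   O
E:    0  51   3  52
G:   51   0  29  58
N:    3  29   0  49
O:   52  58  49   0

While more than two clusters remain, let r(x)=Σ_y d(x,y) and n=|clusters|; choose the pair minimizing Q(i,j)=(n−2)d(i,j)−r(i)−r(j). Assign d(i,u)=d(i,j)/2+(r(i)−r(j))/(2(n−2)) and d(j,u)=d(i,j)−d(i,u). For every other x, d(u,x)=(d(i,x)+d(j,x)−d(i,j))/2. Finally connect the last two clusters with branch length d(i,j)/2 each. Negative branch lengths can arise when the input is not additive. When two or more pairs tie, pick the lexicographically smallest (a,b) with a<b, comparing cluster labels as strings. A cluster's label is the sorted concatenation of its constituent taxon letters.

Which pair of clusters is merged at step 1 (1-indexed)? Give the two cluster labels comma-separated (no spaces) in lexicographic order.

E,N

iteration 1: select E,N (d=3, Q=-181); attach at lengths (31/4, -19/4); label the merged cluster EN
  updated: d(EN,G)=77/2, d(EN,O)=49
iteration 2: select EN,G (d=77/2, Q=-291/2); attach at lengths (59/4, 95/4); label the merged cluster EGN
  updated: d(EGN,O)=137/4
iteration 3: select EGN,O (d=137/4); attach at lengths (137/8, 137/8); label the merged cluster EGNO
final tree: (((E:31/4,N:-19/4):59/4,G:95/4):137/8,O:137/8)
total length: 303/4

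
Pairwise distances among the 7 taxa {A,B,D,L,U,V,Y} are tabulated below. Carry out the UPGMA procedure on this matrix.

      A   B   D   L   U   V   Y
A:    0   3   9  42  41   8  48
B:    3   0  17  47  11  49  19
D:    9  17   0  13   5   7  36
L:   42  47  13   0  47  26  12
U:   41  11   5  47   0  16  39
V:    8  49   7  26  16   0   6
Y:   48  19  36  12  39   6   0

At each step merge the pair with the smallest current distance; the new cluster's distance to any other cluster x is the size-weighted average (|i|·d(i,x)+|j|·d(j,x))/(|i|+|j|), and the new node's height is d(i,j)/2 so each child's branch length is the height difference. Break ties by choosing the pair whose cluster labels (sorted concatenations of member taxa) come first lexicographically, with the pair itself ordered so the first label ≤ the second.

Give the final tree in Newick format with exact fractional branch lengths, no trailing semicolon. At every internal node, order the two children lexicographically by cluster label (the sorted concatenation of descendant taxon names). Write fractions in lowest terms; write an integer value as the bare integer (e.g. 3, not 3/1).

(((A:3/2,B:3/2):33/4,(D:5/2,U:5/2):29/4):137/24,(L:19/2,(V:3,Y:3):13/2):143/24)

1. join A+B (d=3) ⇒ AB; edges |A|=3/2, |B|=3/2
  updated: d(AB,D)=13, d(AB,L)=89/2, d(AB,U)=26, d(AB,V)=57/2, d(AB,Y)=67/2
2. join D+U (d=5) ⇒ DU; edges |D|=5/2, |U|=5/2
  updated: d(AB,DU)=39/2, d(DU,L)=30, d(DU,V)=23/2, d(DU,Y)=75/2
3. join V+Y (d=6) ⇒ VY; edges |V|=3, |Y|=3
  updated: d(AB,VY)=31, d(DU,VY)=49/2, d(L,VY)=19
4. join L+VY (d=19) ⇒ LVY; edges |L|=19/2, |VY|=13/2
  updated: d(AB,LVY)=71/2, d(DU,LVY)=79/3
5. join AB+DU (d=39/2) ⇒ ABDU; edges |AB|=33/4, |DU|=29/4
  updated: d(ABDU,LVY)=371/12
6. join ABDU+LVY (d=371/12) ⇒ ABDLUVY; edges |ABDU|=137/24, |LVY|=143/24
final tree: (((A:3/2,B:3/2):33/4,(D:5/2,U:5/2):29/4):137/24,(L:19/2,(V:3,Y:3):13/2):143/24)
total length: 343/6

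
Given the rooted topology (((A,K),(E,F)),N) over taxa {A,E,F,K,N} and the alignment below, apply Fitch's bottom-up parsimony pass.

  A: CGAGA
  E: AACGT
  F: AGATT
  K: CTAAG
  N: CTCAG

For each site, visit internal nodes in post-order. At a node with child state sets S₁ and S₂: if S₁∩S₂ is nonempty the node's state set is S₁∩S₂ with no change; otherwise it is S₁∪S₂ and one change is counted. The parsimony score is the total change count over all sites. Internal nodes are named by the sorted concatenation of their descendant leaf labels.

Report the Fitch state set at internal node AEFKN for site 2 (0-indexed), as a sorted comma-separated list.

A,C

AK@0: {C} ∩ {C} = {C} (intersection, +0)
EF@0: {A} ∩ {A} = {A} (intersection, +0)
AEFK@0: {C} ∪ {A} = {A,C} (union, +1)
AEFKN@0: {A,C} ∩ {C} = {C} (intersection, +0)
AK@1: {G} ∪ {T} = {G,T} (union, +1)
EF@1: {A} ∪ {G} = {A,G} (union, +1)
AEFK@1: {G,T} ∩ {A,G} = {G} (intersection, +0)
AEFKN@1: {G} ∪ {T} = {G,T} (union, +1)
AK@2: {A} ∩ {A} = {A} (intersection, +0)
EF@2: {C} ∪ {A} = {A,C} (union, +1)
AEFK@2: {A} ∩ {A,C} = {A} (intersection, +0)
AEFKN@2: {A} ∪ {C} = {A,C} (union, +1)
AK@3: {G} ∪ {A} = {A,G} (union, +1)
EF@3: {G} ∪ {T} = {G,T} (union, +1)
AEFK@3: {A,G} ∩ {G,T} = {G} (intersection, +0)
AEFKN@3: {G} ∪ {A} = {A,G} (union, +1)
AK@4: {A} ∪ {G} = {A,G} (union, +1)
EF@4: {T} ∩ {T} = {T} (intersection, +0)
AEFK@4: {A,G} ∪ {T} = {A,G,T} (union, +1)
AEFKN@4: {A,G,T} ∩ {G} = {G} (intersection, +0)
per-site changes: [1, 3, 2, 3, 2]; total = 11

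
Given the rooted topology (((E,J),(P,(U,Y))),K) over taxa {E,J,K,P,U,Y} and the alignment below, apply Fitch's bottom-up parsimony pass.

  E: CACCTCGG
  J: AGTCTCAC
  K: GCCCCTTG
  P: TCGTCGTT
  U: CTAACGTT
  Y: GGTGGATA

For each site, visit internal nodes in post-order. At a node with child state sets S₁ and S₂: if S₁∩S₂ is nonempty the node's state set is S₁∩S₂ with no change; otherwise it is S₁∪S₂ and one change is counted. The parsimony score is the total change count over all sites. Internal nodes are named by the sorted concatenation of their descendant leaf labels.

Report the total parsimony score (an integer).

EJ@0: {C} ∪ {A} = {A,C} (union, +1)
UY@0: {C} ∪ {G} = {C,G} (union, +1)
PUY@0: {T} ∪ {C,G} = {C,G,T} (union, +1)
EJPUY@0: {A,C} ∩ {C,G,T} = {C} (intersection, +0)
EJKPUY@0: {C} ∪ {G} = {C,G} (union, +1)
EJ@1: {A} ∪ {G} = {A,G} (union, +1)
UY@1: {T} ∪ {G} = {G,T} (union, +1)
PUY@1: {C} ∪ {G,T} = {C,G,T} (union, +1)
EJPUY@1: {A,G} ∩ {C,G,T} = {G} (intersection, +0)
EJKPUY@1: {G} ∪ {C} = {C,G} (union, +1)
EJ@2: {C} ∪ {T} = {C,T} (union, +1)
UY@2: {A} ∪ {T} = {A,T} (union, +1)
PUY@2: {G} ∪ {A,T} = {A,G,T} (union, +1)
EJPUY@2: {C,T} ∩ {A,G,T} = {T} (intersection, +0)
EJKPUY@2: {T} ∪ {C} = {C,T} (union, +1)
EJ@3: {C} ∩ {C} = {C} (intersection, +0)
UY@3: {A} ∪ {G} = {A,G} (union, +1)
PUY@3: {T} ∪ {A,G} = {A,G,T} (union, +1)
EJPUY@3: {C} ∪ {A,G,T} = {A,C,G,T} (union, +1)
EJKPUY@3: {A,C,G,T} ∩ {C} = {C} (intersection, +0)
EJ@4: {T} ∩ {T} = {T} (intersection, +0)
UY@4: {C} ∪ {G} = {C,G} (union, +1)
PUY@4: {C} ∩ {C,G} = {C} (intersection, +0)
EJPUY@4: {T} ∪ {C} = {C,T} (union, +1)
EJKPUY@4: {C,T} ∩ {C} = {C} (intersection, +0)
EJ@5: {C} ∩ {C} = {C} (intersection, +0)
UY@5: {G} ∪ {A} = {A,G} (union, +1)
PUY@5: {G} ∩ {A,G} = {G} (intersection, +0)
EJPUY@5: {C} ∪ {G} = {C,G} (union, +1)
EJKPUY@5: {C,G} ∪ {T} = {C,G,T} (union, +1)
EJ@6: {G} ∪ {A} = {A,G} (union, +1)
UY@6: {T} ∩ {T} = {T} (intersection, +0)
PUY@6: {T} ∩ {T} = {T} (intersection, +0)
EJPUY@6: {A,G} ∪ {T} = {A,G,T} (union, +1)
EJKPUY@6: {A,G,T} ∩ {T} = {T} (intersection, +0)
EJ@7: {G} ∪ {C} = {C,G} (union, +1)
UY@7: {T} ∪ {A} = {A,T} (union, +1)
PUY@7: {T} ∩ {A,T} = {T} (intersection, +0)
EJPUY@7: {C,G} ∪ {T} = {C,G,T} (union, +1)
EJKPUY@7: {C,G,T} ∩ {G} = {G} (intersection, +0)
per-site changes: [4, 4, 4, 3, 2, 3, 2, 3]; total = 25

25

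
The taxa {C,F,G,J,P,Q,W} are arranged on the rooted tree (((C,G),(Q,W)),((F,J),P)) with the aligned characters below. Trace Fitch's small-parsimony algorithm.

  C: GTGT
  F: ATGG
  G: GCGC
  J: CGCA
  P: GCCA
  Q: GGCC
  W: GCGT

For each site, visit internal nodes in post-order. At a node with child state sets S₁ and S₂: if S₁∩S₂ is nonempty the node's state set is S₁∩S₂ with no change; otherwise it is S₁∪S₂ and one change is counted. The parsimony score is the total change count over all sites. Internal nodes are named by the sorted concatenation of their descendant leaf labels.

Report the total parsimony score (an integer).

13

CG@0: {G} ∩ {G} = {G} (intersection, +0)
QW@0: {G} ∩ {G} = {G} (intersection, +0)
CGQW@0: {G} ∩ {G} = {G} (intersection, +0)
FJ@0: {A} ∪ {C} = {A,C} (union, +1)
FJP@0: {A,C} ∪ {G} = {A,C,G} (union, +1)
CFGJPQW@0: {G} ∩ {A,C,G} = {G} (intersection, +0)
CG@1: {T} ∪ {C} = {C,T} (union, +1)
QW@1: {G} ∪ {C} = {C,G} (union, +1)
CGQW@1: {C,T} ∩ {C,G} = {C} (intersection, +0)
FJ@1: {T} ∪ {G} = {G,T} (union, +1)
FJP@1: {G,T} ∪ {C} = {C,G,T} (union, +1)
CFGJPQW@1: {C} ∩ {C,G,T} = {C} (intersection, +0)
CG@2: {G} ∩ {G} = {G} (intersection, +0)
QW@2: {C} ∪ {G} = {C,G} (union, +1)
CGQW@2: {G} ∩ {C,G} = {G} (intersection, +0)
FJ@2: {G} ∪ {C} = {C,G} (union, +1)
FJP@2: {C,G} ∩ {C} = {C} (intersection, +0)
CFGJPQW@2: {G} ∪ {C} = {C,G} (union, +1)
CG@3: {T} ∪ {C} = {C,T} (union, +1)
QW@3: {C} ∪ {T} = {C,T} (union, +1)
CGQW@3: {C,T} ∩ {C,T} = {C,T} (intersection, +0)
FJ@3: {G} ∪ {A} = {A,G} (union, +1)
FJP@3: {A,G} ∩ {A} = {A} (intersection, +0)
CFGJPQW@3: {C,T} ∪ {A} = {A,C,T} (union, +1)
per-site changes: [2, 4, 3, 4]; total = 13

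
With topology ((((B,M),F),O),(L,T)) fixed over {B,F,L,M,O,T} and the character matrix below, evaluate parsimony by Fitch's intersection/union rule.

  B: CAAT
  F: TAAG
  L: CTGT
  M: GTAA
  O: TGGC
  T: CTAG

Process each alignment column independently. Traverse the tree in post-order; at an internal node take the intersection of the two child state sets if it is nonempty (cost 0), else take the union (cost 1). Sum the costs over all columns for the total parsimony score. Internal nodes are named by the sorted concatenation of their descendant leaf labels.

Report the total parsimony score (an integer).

site 0, node BM: B={C} ∪ M={G} → {C,G} (+1)
site 0, node BFM: BM={C,G} ∪ F={T} → {C,G,T} (+1)
site 0, node BFMO: BFM={C,G,T} ∩ O={T} → {T} (+0)
site 0, node LT: L={C} ∩ T={C} → {C} (+0)
site 0, node BFLMOT: BFMO={T} ∪ LT={C} → {C,T} (+1)
site 1, node BM: B={A} ∪ M={T} → {A,T} (+1)
site 1, node BFM: BM={A,T} ∩ F={A} → {A} (+0)
site 1, node BFMO: BFM={A} ∪ O={G} → {A,G} (+1)
site 1, node LT: L={T} ∩ T={T} → {T} (+0)
site 1, node BFLMOT: BFMO={A,G} ∪ LT={T} → {A,G,T} (+1)
site 2, node BM: B={A} ∩ M={A} → {A} (+0)
site 2, node BFM: BM={A} ∩ F={A} → {A} (+0)
site 2, node BFMO: BFM={A} ∪ O={G} → {A,G} (+1)
site 2, node LT: L={G} ∪ T={A} → {A,G} (+1)
site 2, node BFLMOT: BFMO={A,G} ∩ LT={A,G} → {A,G} (+0)
site 3, node BM: B={T} ∪ M={A} → {A,T} (+1)
site 3, node BFM: BM={A,T} ∪ F={G} → {A,G,T} (+1)
site 3, node BFMO: BFM={A,G,T} ∪ O={C} → {A,C,G,T} (+1)
site 3, node LT: L={T} ∪ T={G} → {G,T} (+1)
site 3, node BFLMOT: BFMO={A,C,G,T} ∩ LT={G,T} → {G,T} (+0)
per-site changes: [3, 3, 2, 4]; total = 12

12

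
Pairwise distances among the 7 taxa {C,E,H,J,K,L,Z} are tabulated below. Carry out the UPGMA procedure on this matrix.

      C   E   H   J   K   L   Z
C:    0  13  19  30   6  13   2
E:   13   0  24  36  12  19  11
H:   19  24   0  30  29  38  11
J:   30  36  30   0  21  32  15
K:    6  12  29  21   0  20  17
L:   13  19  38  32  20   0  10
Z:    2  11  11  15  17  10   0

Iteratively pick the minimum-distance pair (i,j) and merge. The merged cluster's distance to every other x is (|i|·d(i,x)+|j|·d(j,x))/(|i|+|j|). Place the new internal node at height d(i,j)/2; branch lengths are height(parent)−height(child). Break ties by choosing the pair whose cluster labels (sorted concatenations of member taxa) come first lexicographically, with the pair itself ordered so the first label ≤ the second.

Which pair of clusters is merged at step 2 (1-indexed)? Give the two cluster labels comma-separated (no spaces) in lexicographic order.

1. join C+Z (d=2) ⇒ CZ; edges |C|=1, |Z|=1
  updated: d(CZ,E)=12, d(CZ,H)=15, d(CZ,J)=45/2, d(CZ,K)=23/2, d(CZ,L)=23/2
2. join CZ+K (d=23/2) ⇒ CKZ; edges |CZ|=19/4, |K|=23/4
  updated: d(CKZ,E)=12, d(CKZ,H)=59/3, d(CKZ,J)=22, d(CKZ,L)=43/3
3. join CKZ+E (d=12) ⇒ CEKZ; edges |CKZ|=1/4, |E|=6
  updated: d(CEKZ,H)=83/4, d(CEKZ,J)=51/2, d(CEKZ,L)=31/2
4. join CEKZ+L (d=31/2) ⇒ CEKLZ; edges |CEKZ|=7/4, |L|=31/4
  updated: d(CEKLZ,H)=121/5, d(CEKLZ,J)=134/5
5. join CEKLZ+H (d=121/5) ⇒ CEHKLZ; edges |CEKLZ|=87/20, |H|=121/10
  updated: d(CEHKLZ,J)=82/3
6. join CEHKLZ+J (d=82/3) ⇒ CEHJKLZ; edges |CEHKLZ|=47/30, |J|=41/3
final tree: ((((((C:1,Z:1):19/4,K:23/4):1/4,E:6):7/4,L:31/4):87/20,H:121/10):47/30,J:41/3)
total length: 899/15

CZ,K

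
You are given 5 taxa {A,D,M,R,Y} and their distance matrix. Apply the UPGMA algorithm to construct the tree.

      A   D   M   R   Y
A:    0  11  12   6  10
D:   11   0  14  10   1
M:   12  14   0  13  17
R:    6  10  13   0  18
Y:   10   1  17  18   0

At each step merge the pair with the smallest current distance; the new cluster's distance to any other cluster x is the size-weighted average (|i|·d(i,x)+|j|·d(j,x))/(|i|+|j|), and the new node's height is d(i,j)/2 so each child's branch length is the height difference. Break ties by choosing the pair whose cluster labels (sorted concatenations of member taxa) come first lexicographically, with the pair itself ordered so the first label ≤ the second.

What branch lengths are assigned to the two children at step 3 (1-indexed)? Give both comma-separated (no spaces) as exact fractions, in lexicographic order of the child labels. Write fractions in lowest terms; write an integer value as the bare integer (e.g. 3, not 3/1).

1. join D+Y (d=1) ⇒ DY; edges |D|=1/2, |Y|=1/2
  updated: d(A,DY)=21/2, d(DY,M)=31/2, d(DY,R)=14
2. join A+R (d=6) ⇒ AR; edges |A|=3, |R|=3
  updated: d(AR,DY)=49/4, d(AR,M)=25/2
3. join AR+DY (d=49/4) ⇒ ADRY; edges |AR|=25/8, |DY|=45/8
  updated: d(ADRY,M)=14
4. join ADRY+M (d=14) ⇒ ADMRY; edges |ADRY|=7/8, |M|=7
final tree: (((A:3,R:3):25/8,(D:1/2,Y:1/2):45/8):7/8,M:7)
total length: 189/8

25/8,45/8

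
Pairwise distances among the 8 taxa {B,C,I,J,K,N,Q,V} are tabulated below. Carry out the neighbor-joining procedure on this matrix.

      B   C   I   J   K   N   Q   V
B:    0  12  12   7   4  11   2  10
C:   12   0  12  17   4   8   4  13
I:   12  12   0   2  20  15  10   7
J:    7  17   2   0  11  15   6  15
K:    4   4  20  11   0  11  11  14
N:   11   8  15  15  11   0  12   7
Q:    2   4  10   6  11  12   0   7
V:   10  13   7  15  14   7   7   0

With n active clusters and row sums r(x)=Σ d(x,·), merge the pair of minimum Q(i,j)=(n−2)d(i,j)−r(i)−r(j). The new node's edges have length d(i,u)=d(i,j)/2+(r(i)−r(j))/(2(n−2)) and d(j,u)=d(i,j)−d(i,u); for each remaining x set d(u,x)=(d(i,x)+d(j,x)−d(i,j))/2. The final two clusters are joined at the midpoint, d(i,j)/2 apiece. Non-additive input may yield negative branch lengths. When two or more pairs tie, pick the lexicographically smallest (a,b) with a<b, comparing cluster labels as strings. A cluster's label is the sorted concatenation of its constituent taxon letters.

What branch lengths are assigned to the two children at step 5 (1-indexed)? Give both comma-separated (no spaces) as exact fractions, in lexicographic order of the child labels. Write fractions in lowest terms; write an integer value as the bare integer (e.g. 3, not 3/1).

25/16,7/16

iteration 1: select I,J (d=2, Q=-139); attach at lengths (17/12, 7/12); label the merged cluster IJ
  updated: d(B,IJ)=17/2, d(C,IJ)=27/2, d(IJ,K)=29/2, d(IJ,N)=14, d(IJ,Q)=7, d(IJ,V)=10
iteration 2: select C,K (d=4, Q=-93); attach at lengths (8/5, 12/5); label the merged cluster CK
  updated: d(B,CK)=6, d(CK,IJ)=12, d(CK,N)=15/2, d(CK,Q)=11/2, d(CK,V)=23/2
iteration 3: select N,V (d=7, Q=-69); attach at lengths (17/4, 11/4); label the merged cluster NV
  updated: d(B,NV)=7, d(CK,NV)=6, d(IJ,NV)=17/2, d(NV,Q)=6
iteration 4: select CK,NV (d=6, Q=-39); attach at lengths (10/3, 8/3); label the merged cluster CKNV
  updated: d(B,CKNV)=7/2, d(CKNV,IJ)=29/4, d(CKNV,Q)=11/4
iteration 5: select B,Q (d=2, Q=-87/4); attach at lengths (25/16, 7/16); label the merged cluster BQ
  updated: d(BQ,CKNV)=17/8, d(BQ,IJ)=27/4
iteration 6: select BQ,CKNV (d=17/8, Q=-129/8); attach at lengths (13/16, 21/16); label the merged cluster BCKNQV
  updated: d(BCKNQV,IJ)=95/16
iteration 7: select BCKNQV,IJ (d=95/16); attach at lengths (95/32, 95/32); label the merged cluster BCIJKNQV
final tree: (((B:25/16,Q:7/16):13/16,((C:8/5,K:12/5):10/3,(N:17/4,V:11/4):8/3):21/16):95/32,(I:17/12,J:7/12):95/32)
total length: 465/16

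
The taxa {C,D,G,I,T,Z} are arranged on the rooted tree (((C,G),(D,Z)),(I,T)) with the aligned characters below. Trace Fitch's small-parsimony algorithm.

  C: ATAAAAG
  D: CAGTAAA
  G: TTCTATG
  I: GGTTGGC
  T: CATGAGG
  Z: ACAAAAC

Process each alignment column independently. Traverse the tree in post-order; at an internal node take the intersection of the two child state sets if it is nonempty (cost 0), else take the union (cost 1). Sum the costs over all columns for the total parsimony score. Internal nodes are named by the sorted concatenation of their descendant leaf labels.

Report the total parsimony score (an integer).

19

[col 0] CG: children C:{A}, G:{T} ∪→ {A,T}; cost 1
[col 0] DZ: children D:{C}, Z:{A} ∪→ {A,C}; cost 1
[col 0] CDGZ: children CG:{A,T}, DZ:{A,C} ∩→ {A}; cost 0
[col 0] IT: children I:{G}, T:{C} ∪→ {C,G}; cost 1
[col 0] CDGITZ: children CDGZ:{A}, IT:{C,G} ∪→ {A,C,G}; cost 1
[col 1] CG: children C:{T}, G:{T} ∩→ {T}; cost 0
[col 1] DZ: children D:{A}, Z:{C} ∪→ {A,C}; cost 1
[col 1] CDGZ: children CG:{T}, DZ:{A,C} ∪→ {A,C,T}; cost 1
[col 1] IT: children I:{G}, T:{A} ∪→ {A,G}; cost 1
[col 1] CDGITZ: children CDGZ:{A,C,T}, IT:{A,G} ∩→ {A}; cost 0
[col 2] CG: children C:{A}, G:{C} ∪→ {A,C}; cost 1
[col 2] DZ: children D:{G}, Z:{A} ∪→ {A,G}; cost 1
[col 2] CDGZ: children CG:{A,C}, DZ:{A,G} ∩→ {A}; cost 0
[col 2] IT: children I:{T}, T:{T} ∩→ {T}; cost 0
[col 2] CDGITZ: children CDGZ:{A}, IT:{T} ∪→ {A,T}; cost 1
[col 3] CG: children C:{A}, G:{T} ∪→ {A,T}; cost 1
[col 3] DZ: children D:{T}, Z:{A} ∪→ {A,T}; cost 1
[col 3] CDGZ: children CG:{A,T}, DZ:{A,T} ∩→ {A,T}; cost 0
[col 3] IT: children I:{T}, T:{G} ∪→ {G,T}; cost 1
[col 3] CDGITZ: children CDGZ:{A,T}, IT:{G,T} ∩→ {T}; cost 0
[col 4] CG: children C:{A}, G:{A} ∩→ {A}; cost 0
[col 4] DZ: children D:{A}, Z:{A} ∩→ {A}; cost 0
[col 4] CDGZ: children CG:{A}, DZ:{A} ∩→ {A}; cost 0
[col 4] IT: children I:{G}, T:{A} ∪→ {A,G}; cost 1
[col 4] CDGITZ: children CDGZ:{A}, IT:{A,G} ∩→ {A}; cost 0
[col 5] CG: children C:{A}, G:{T} ∪→ {A,T}; cost 1
[col 5] DZ: children D:{A}, Z:{A} ∩→ {A}; cost 0
[col 5] CDGZ: children CG:{A,T}, DZ:{A} ∩→ {A}; cost 0
[col 5] IT: children I:{G}, T:{G} ∩→ {G}; cost 0
[col 5] CDGITZ: children CDGZ:{A}, IT:{G} ∪→ {A,G}; cost 1
[col 6] CG: children C:{G}, G:{G} ∩→ {G}; cost 0
[col 6] DZ: children D:{A}, Z:{C} ∪→ {A,C}; cost 1
[col 6] CDGZ: children CG:{G}, DZ:{A,C} ∪→ {A,C,G}; cost 1
[col 6] IT: children I:{C}, T:{G} ∪→ {C,G}; cost 1
[col 6] CDGITZ: children CDGZ:{A,C,G}, IT:{C,G} ∩→ {C,G}; cost 0
per-site changes: [4, 3, 3, 3, 1, 2, 3]; total = 19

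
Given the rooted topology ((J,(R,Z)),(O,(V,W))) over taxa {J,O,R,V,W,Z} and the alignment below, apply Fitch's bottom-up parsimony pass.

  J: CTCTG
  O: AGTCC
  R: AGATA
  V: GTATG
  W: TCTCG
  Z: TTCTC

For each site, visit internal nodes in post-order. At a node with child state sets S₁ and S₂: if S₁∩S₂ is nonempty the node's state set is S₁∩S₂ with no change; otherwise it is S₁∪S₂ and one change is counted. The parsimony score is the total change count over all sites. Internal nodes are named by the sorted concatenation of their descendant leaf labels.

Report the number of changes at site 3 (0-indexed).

[col 0] RZ: children R:{A}, Z:{T} ∪→ {A,T}; cost 1
[col 0] JRZ: children J:{C}, RZ:{A,T} ∪→ {A,C,T}; cost 1
[col 0] VW: children V:{G}, W:{T} ∪→ {G,T}; cost 1
[col 0] OVW: children O:{A}, VW:{G,T} ∪→ {A,G,T}; cost 1
[col 0] JORVWZ: children JRZ:{A,C,T}, OVW:{A,G,T} ∩→ {A,T}; cost 0
[col 1] RZ: children R:{G}, Z:{T} ∪→ {G,T}; cost 1
[col 1] JRZ: children J:{T}, RZ:{G,T} ∩→ {T}; cost 0
[col 1] VW: children V:{T}, W:{C} ∪→ {C,T}; cost 1
[col 1] OVW: children O:{G}, VW:{C,T} ∪→ {C,G,T}; cost 1
[col 1] JORVWZ: children JRZ:{T}, OVW:{C,G,T} ∩→ {T}; cost 0
[col 2] RZ: children R:{A}, Z:{C} ∪→ {A,C}; cost 1
[col 2] JRZ: children J:{C}, RZ:{A,C} ∩→ {C}; cost 0
[col 2] VW: children V:{A}, W:{T} ∪→ {A,T}; cost 1
[col 2] OVW: children O:{T}, VW:{A,T} ∩→ {T}; cost 0
[col 2] JORVWZ: children JRZ:{C}, OVW:{T} ∪→ {C,T}; cost 1
[col 3] RZ: children R:{T}, Z:{T} ∩→ {T}; cost 0
[col 3] JRZ: children J:{T}, RZ:{T} ∩→ {T}; cost 0
[col 3] VW: children V:{T}, W:{C} ∪→ {C,T}; cost 1
[col 3] OVW: children O:{C}, VW:{C,T} ∩→ {C}; cost 0
[col 3] JORVWZ: children JRZ:{T}, OVW:{C} ∪→ {C,T}; cost 1
[col 4] RZ: children R:{A}, Z:{C} ∪→ {A,C}; cost 1
[col 4] JRZ: children J:{G}, RZ:{A,C} ∪→ {A,C,G}; cost 1
[col 4] VW: children V:{G}, W:{G} ∩→ {G}; cost 0
[col 4] OVW: children O:{C}, VW:{G} ∪→ {C,G}; cost 1
[col 4] JORVWZ: children JRZ:{A,C,G}, OVW:{C,G} ∩→ {C,G}; cost 0
per-site changes: [4, 3, 3, 2, 3]; total = 15

2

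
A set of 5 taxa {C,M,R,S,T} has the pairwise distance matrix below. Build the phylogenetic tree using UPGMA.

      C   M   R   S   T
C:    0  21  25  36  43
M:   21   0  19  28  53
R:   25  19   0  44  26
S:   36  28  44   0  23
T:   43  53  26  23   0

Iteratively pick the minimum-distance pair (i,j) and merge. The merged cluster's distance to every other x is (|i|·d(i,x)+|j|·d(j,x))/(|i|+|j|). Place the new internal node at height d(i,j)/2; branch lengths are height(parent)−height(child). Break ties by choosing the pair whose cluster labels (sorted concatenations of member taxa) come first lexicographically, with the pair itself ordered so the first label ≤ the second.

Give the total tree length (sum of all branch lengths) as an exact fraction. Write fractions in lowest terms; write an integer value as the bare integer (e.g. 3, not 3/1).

425/6

1. join M+R (d=19) ⇒ MR; edges |M|=19/2, |R|=19/2
  updated: d(C,MR)=23, d(MR,S)=36, d(MR,T)=79/2
2. join C+MR (d=23) ⇒ CMR; edges |C|=23/2, |MR|=2
  updated: d(CMR,S)=36, d(CMR,T)=122/3
3. join S+T (d=23) ⇒ ST; edges |S|=23/2, |T|=23/2
  updated: d(CMR,ST)=115/3
4. join CMR+ST (d=115/3) ⇒ CMRST; edges |CMR|=23/3, |ST|=23/3
final tree: ((C:23/2,(M:19/2,R:19/2):2):23/3,(S:23/2,T:23/2):23/3)
total length: 425/6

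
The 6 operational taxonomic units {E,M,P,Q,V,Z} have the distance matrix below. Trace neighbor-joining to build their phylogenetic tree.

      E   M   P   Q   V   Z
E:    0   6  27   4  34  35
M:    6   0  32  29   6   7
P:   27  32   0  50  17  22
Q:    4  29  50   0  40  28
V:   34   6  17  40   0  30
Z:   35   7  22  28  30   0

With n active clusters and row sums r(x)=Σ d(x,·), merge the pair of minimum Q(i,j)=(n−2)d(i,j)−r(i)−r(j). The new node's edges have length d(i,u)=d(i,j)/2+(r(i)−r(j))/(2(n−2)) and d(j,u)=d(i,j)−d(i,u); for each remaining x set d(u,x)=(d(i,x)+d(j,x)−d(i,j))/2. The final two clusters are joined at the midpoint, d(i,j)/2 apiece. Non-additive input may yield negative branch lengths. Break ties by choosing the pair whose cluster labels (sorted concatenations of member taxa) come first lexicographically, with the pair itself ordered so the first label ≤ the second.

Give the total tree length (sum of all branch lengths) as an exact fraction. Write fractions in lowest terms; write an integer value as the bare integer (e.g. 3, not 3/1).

897/16

iteration 1: select E,Q (d=4, Q=-241); attach at lengths (-29/8, 61/8); label the merged cluster EQ
  updated: d(EQ,M)=31/2, d(EQ,P)=73/2, d(EQ,V)=35, d(EQ,Z)=59/2
iteration 2: select P,V (d=17, Q=-289/2); attach at lengths (47/4, 21/4); label the merged cluster PV
  updated: d(EQ,PV)=109/4, d(M,PV)=21/2, d(PV,Z)=35/2
iteration 3: select EQ,M (d=31/2, Q=-297/4); attach at lengths (281/16, -33/16); label the merged cluster EMQ
  updated: d(EMQ,PV)=89/8, d(EMQ,Z)=21/2
iteration 4: select EMQ,PV (d=89/8, Q=-313/8); attach at lengths (33/16, 145/16); label the merged cluster EMPQV
  updated: d(EMPQV,Z)=135/16
iteration 5: select EMPQV,Z (d=135/16); attach at lengths (135/32, 135/32); label the merged cluster EMPQVZ
final tree: ((((E:-29/8,Q:61/8):281/16,M:-33/16):33/16,(P:47/4,V:21/4):145/16):135/32,Z:135/32)
total length: 897/16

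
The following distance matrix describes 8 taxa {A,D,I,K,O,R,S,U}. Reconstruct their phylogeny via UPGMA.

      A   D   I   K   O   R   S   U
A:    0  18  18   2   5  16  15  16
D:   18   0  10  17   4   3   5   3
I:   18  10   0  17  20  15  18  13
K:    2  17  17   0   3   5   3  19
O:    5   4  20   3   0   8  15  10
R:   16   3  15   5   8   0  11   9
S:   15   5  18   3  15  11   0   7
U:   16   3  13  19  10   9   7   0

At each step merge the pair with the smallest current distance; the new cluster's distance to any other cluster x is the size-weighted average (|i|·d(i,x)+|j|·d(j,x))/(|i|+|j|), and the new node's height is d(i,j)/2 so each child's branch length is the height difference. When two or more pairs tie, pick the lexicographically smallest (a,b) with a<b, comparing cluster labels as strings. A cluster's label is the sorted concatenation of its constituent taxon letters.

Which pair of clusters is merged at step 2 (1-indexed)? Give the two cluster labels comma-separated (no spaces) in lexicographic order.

D,R

step 1: merge (A,K) at d=2; branch lengths A→1, K→1; new cluster AK
  updated: d(AK,D)=35/2, d(AK,I)=35/2, d(AK,O)=4, d(AK,R)=21/2, d(AK,S)=9, d(AK,U)=35/2
step 2: merge (D,R) at d=3; branch lengths D→3/2, R→3/2; new cluster DR
  updated: d(AK,DR)=14, d(DR,I)=25/2, d(DR,O)=6, d(DR,S)=8, d(DR,U)=6
step 3: merge (AK,O) at d=4; branch lengths AK→1, O→2; new cluster AKO
  updated: d(AKO,DR)=34/3, d(AKO,I)=55/3, d(AKO,S)=11, d(AKO,U)=15
step 4: merge (DR,U) at d=6; branch lengths DR→3/2, U→3; new cluster DRU
  updated: d(AKO,DRU)=113/9, d(DRU,I)=38/3, d(DRU,S)=23/3
step 5: merge (DRU,S) at d=23/3; branch lengths DRU→5/6, S→23/6; new cluster DRSU
  updated: d(AKO,DRSU)=73/6, d(DRSU,I)=14
step 6: merge (AKO,DRSU) at d=73/6; branch lengths AKO→49/12, DRSU→9/4; new cluster ADKORSU
  updated: d(ADKORSU,I)=111/7
step 7: merge (ADKORSU,I) at d=111/7; branch lengths ADKORSU→155/84, I→111/14; new cluster ADIKORSU
final tree: ((((A:1,K:1):1,O:2):49/12,(((D:3/2,R:3/2):3/2,U:3):5/6,S:23/6):9/4):155/84,I:111/14)
total length: 2795/84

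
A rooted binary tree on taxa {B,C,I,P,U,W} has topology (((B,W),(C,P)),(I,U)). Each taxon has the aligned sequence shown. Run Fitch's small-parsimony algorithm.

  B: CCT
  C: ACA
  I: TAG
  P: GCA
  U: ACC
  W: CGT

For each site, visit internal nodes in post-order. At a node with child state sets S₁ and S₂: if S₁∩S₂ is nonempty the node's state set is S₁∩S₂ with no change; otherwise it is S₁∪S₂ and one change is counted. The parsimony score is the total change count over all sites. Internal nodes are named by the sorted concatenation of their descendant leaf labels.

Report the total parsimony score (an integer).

site 0, node BW: B={C} ∩ W={C} → {C} (+0)
site 0, node CP: C={A} ∪ P={G} → {A,G} (+1)
site 0, node BCPW: BW={C} ∪ CP={A,G} → {A,C,G} (+1)
site 0, node IU: I={T} ∪ U={A} → {A,T} (+1)
site 0, node BCIPUW: BCPW={A,C,G} ∩ IU={A,T} → {A} (+0)
site 1, node BW: B={C} ∪ W={G} → {C,G} (+1)
site 1, node CP: C={C} ∩ P={C} → {C} (+0)
site 1, node BCPW: BW={C,G} ∩ CP={C} → {C} (+0)
site 1, node IU: I={A} ∪ U={C} → {A,C} (+1)
site 1, node BCIPUW: BCPW={C} ∩ IU={A,C} → {C} (+0)
site 2, node BW: B={T} ∩ W={T} → {T} (+0)
site 2, node CP: C={A} ∩ P={A} → {A} (+0)
site 2, node BCPW: BW={T} ∪ CP={A} → {A,T} (+1)
site 2, node IU: I={G} ∪ U={C} → {C,G} (+1)
site 2, node BCIPUW: BCPW={A,T} ∪ IU={C,G} → {A,C,G,T} (+1)
per-site changes: [3, 2, 3]; total = 8

8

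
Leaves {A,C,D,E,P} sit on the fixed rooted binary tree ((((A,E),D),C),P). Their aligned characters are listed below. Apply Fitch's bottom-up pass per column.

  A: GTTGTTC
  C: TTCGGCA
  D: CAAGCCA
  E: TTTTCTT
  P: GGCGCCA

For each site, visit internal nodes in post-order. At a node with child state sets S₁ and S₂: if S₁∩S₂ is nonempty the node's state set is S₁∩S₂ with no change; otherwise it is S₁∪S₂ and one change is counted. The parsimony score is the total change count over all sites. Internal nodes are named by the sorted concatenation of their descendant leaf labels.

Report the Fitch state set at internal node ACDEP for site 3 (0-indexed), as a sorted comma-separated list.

AE@0: {G} ∪ {T} = {G,T} (union, +1)
ADE@0: {G,T} ∪ {C} = {C,G,T} (union, +1)
ACDE@0: {C,G,T} ∩ {T} = {T} (intersection, +0)
ACDEP@0: {T} ∪ {G} = {G,T} (union, +1)
AE@1: {T} ∩ {T} = {T} (intersection, +0)
ADE@1: {T} ∪ {A} = {A,T} (union, +1)
ACDE@1: {A,T} ∩ {T} = {T} (intersection, +0)
ACDEP@1: {T} ∪ {G} = {G,T} (union, +1)
AE@2: {T} ∩ {T} = {T} (intersection, +0)
ADE@2: {T} ∪ {A} = {A,T} (union, +1)
ACDE@2: {A,T} ∪ {C} = {A,C,T} (union, +1)
ACDEP@2: {A,C,T} ∩ {C} = {C} (intersection, +0)
AE@3: {G} ∪ {T} = {G,T} (union, +1)
ADE@3: {G,T} ∩ {G} = {G} (intersection, +0)
ACDE@3: {G} ∩ {G} = {G} (intersection, +0)
ACDEP@3: {G} ∩ {G} = {G} (intersection, +0)
AE@4: {T} ∪ {C} = {C,T} (union, +1)
ADE@4: {C,T} ∩ {C} = {C} (intersection, +0)
ACDE@4: {C} ∪ {G} = {C,G} (union, +1)
ACDEP@4: {C,G} ∩ {C} = {C} (intersection, +0)
AE@5: {T} ∩ {T} = {T} (intersection, +0)
ADE@5: {T} ∪ {C} = {C,T} (union, +1)
ACDE@5: {C,T} ∩ {C} = {C} (intersection, +0)
ACDEP@5: {C} ∩ {C} = {C} (intersection, +0)
AE@6: {C} ∪ {T} = {C,T} (union, +1)
ADE@6: {C,T} ∪ {A} = {A,C,T} (union, +1)
ACDE@6: {A,C,T} ∩ {A} = {A} (intersection, +0)
ACDEP@6: {A} ∩ {A} = {A} (intersection, +0)
per-site changes: [3, 2, 2, 1, 2, 1, 2]; total = 13

G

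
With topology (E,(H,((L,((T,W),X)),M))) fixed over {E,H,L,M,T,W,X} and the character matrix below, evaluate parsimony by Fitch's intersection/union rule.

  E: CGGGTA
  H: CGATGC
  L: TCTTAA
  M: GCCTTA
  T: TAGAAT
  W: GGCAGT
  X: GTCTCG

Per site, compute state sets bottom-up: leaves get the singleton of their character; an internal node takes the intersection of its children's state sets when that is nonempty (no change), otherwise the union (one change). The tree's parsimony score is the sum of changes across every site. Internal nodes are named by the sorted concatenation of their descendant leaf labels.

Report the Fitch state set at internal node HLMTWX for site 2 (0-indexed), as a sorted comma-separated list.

A,C

[col 0] TW: children T:{T}, W:{G} ∪→ {G,T}; cost 1
[col 0] TWX: children TW:{G,T}, X:{G} ∩→ {G}; cost 0
[col 0] LTWX: children L:{T}, TWX:{G} ∪→ {G,T}; cost 1
[col 0] LMTWX: children LTWX:{G,T}, M:{G} ∩→ {G}; cost 0
[col 0] HLMTWX: children H:{C}, LMTWX:{G} ∪→ {C,G}; cost 1
[col 0] EHLMTWX: children E:{C}, HLMTWX:{C,G} ∩→ {C}; cost 0
[col 1] TW: children T:{A}, W:{G} ∪→ {A,G}; cost 1
[col 1] TWX: children TW:{A,G}, X:{T} ∪→ {A,G,T}; cost 1
[col 1] LTWX: children L:{C}, TWX:{A,G,T} ∪→ {A,C,G,T}; cost 1
[col 1] LMTWX: children LTWX:{A,C,G,T}, M:{C} ∩→ {C}; cost 0
[col 1] HLMTWX: children H:{G}, LMTWX:{C} ∪→ {C,G}; cost 1
[col 1] EHLMTWX: children E:{G}, HLMTWX:{C,G} ∩→ {G}; cost 0
[col 2] TW: children T:{G}, W:{C} ∪→ {C,G}; cost 1
[col 2] TWX: children TW:{C,G}, X:{C} ∩→ {C}; cost 0
[col 2] LTWX: children L:{T}, TWX:{C} ∪→ {C,T}; cost 1
[col 2] LMTWX: children LTWX:{C,T}, M:{C} ∩→ {C}; cost 0
[col 2] HLMTWX: children H:{A}, LMTWX:{C} ∪→ {A,C}; cost 1
[col 2] EHLMTWX: children E:{G}, HLMTWX:{A,C} ∪→ {A,C,G}; cost 1
[col 3] TW: children T:{A}, W:{A} ∩→ {A}; cost 0
[col 3] TWX: children TW:{A}, X:{T} ∪→ {A,T}; cost 1
[col 3] LTWX: children L:{T}, TWX:{A,T} ∩→ {T}; cost 0
[col 3] LMTWX: children LTWX:{T}, M:{T} ∩→ {T}; cost 0
[col 3] HLMTWX: children H:{T}, LMTWX:{T} ∩→ {T}; cost 0
[col 3] EHLMTWX: children E:{G}, HLMTWX:{T} ∪→ {G,T}; cost 1
[col 4] TW: children T:{A}, W:{G} ∪→ {A,G}; cost 1
[col 4] TWX: children TW:{A,G}, X:{C} ∪→ {A,C,G}; cost 1
[col 4] LTWX: children L:{A}, TWX:{A,C,G} ∩→ {A}; cost 0
[col 4] LMTWX: children LTWX:{A}, M:{T} ∪→ {A,T}; cost 1
[col 4] HLMTWX: children H:{G}, LMTWX:{A,T} ∪→ {A,G,T}; cost 1
[col 4] EHLMTWX: children E:{T}, HLMTWX:{A,G,T} ∩→ {T}; cost 0
[col 5] TW: children T:{T}, W:{T} ∩→ {T}; cost 0
[col 5] TWX: children TW:{T}, X:{G} ∪→ {G,T}; cost 1
[col 5] LTWX: children L:{A}, TWX:{G,T} ∪→ {A,G,T}; cost 1
[col 5] LMTWX: children LTWX:{A,G,T}, M:{A} ∩→ {A}; cost 0
[col 5] HLMTWX: children H:{C}, LMTWX:{A} ∪→ {A,C}; cost 1
[col 5] EHLMTWX: children E:{A}, HLMTWX:{A,C} ∩→ {A}; cost 0
per-site changes: [3, 4, 4, 2, 4, 3]; total = 20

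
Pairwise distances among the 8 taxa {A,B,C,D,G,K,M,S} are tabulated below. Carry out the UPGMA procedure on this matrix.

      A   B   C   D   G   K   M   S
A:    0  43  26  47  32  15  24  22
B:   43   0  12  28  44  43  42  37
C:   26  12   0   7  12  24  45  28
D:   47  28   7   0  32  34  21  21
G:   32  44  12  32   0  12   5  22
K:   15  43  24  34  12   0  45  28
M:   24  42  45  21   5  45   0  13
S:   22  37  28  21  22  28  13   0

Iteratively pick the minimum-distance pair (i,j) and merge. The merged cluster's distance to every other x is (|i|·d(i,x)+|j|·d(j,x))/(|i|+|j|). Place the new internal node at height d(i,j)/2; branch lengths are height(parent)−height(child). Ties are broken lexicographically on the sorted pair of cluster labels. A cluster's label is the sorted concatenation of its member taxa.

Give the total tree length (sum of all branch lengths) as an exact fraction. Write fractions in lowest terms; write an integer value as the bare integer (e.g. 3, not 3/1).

1. join G+M (d=5) ⇒ GM; edges |G|=5/2, |M|=5/2
  updated: d(A,GM)=28, d(B,GM)=43, d(C,GM)=57/2, d(D,GM)=53/2, d(GM,K)=57/2, d(GM,S)=35/2
2. join C+D (d=7) ⇒ CD; edges |C|=7/2, |D|=7/2
  updated: d(A,CD)=73/2, d(B,CD)=20, d(CD,GM)=55/2, d(CD,K)=29, d(CD,S)=49/2
3. join A+K (d=15) ⇒ AK; edges |A|=15/2, |K|=15/2
  updated: d(AK,B)=43, d(AK,CD)=131/4, d(AK,GM)=113/4, d(AK,S)=25
4. join GM+S (d=35/2) ⇒ GMS; edges |GM|=25/4, |S|=35/4
  updated: d(AK,GMS)=163/6, d(B,GMS)=41, d(CD,GMS)=53/2
5. join B+CD (d=20) ⇒ BCD; edges |B|=10, |CD|=13/2
  updated: d(AK,BCD)=217/6, d(BCD,GMS)=94/3
6. join AK+GMS (d=163/6) ⇒ AGKMS; edges |AK|=73/12, |GMS|=29/6
  updated: d(AGKMS,BCD)=499/15
7. join AGKMS+BCD (d=499/15) ⇒ ABCDGKMS; edges |AGKMS|=61/20, |BCD|=199/30
final tree: (((A:15/2,K:15/2):73/12,((G:5/2,M:5/2):25/4,S:35/4):29/6):61/20,(B:10,(C:7/2,D:7/2):13/2):199/30)
total length: 791/10

791/10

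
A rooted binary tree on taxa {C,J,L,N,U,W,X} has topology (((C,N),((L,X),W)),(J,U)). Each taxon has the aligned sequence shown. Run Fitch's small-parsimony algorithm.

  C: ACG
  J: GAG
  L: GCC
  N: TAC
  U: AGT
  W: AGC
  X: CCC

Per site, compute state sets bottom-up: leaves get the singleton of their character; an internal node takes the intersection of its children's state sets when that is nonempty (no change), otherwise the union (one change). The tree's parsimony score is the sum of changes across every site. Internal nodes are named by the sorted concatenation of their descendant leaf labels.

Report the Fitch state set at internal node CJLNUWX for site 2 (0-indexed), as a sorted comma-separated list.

CN@0: {A} ∪ {T} = {A,T} (union, +1)
LX@0: {G} ∪ {C} = {C,G} (union, +1)
LWX@0: {C,G} ∪ {A} = {A,C,G} (union, +1)
CLNWX@0: {A,T} ∩ {A,C,G} = {A} (intersection, +0)
JU@0: {G} ∪ {A} = {A,G} (union, +1)
CJLNUWX@0: {A} ∩ {A,G} = {A} (intersection, +0)
CN@1: {C} ∪ {A} = {A,C} (union, +1)
LX@1: {C} ∩ {C} = {C} (intersection, +0)
LWX@1: {C} ∪ {G} = {C,G} (union, +1)
CLNWX@1: {A,C} ∩ {C,G} = {C} (intersection, +0)
JU@1: {A} ∪ {G} = {A,G} (union, +1)
CJLNUWX@1: {C} ∪ {A,G} = {A,C,G} (union, +1)
CN@2: {G} ∪ {C} = {C,G} (union, +1)
LX@2: {C} ∩ {C} = {C} (intersection, +0)
LWX@2: {C} ∩ {C} = {C} (intersection, +0)
CLNWX@2: {C,G} ∩ {C} = {C} (intersection, +0)
JU@2: {G} ∪ {T} = {G,T} (union, +1)
CJLNUWX@2: {C} ∪ {G,T} = {C,G,T} (union, +1)
per-site changes: [4, 4, 3]; total = 11

C,G,T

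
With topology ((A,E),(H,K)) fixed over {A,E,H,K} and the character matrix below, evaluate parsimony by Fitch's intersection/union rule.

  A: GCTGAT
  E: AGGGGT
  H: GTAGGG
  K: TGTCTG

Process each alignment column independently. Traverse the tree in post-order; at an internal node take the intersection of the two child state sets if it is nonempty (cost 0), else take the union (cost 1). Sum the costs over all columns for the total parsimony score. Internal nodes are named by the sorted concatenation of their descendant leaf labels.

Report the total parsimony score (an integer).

[col 0] AE: children A:{G}, E:{A} ∪→ {A,G}; cost 1
[col 0] HK: children H:{G}, K:{T} ∪→ {G,T}; cost 1
[col 0] AEHK: children AE:{A,G}, HK:{G,T} ∩→ {G}; cost 0
[col 1] AE: children A:{C}, E:{G} ∪→ {C,G}; cost 1
[col 1] HK: children H:{T}, K:{G} ∪→ {G,T}; cost 1
[col 1] AEHK: children AE:{C,G}, HK:{G,T} ∩→ {G}; cost 0
[col 2] AE: children A:{T}, E:{G} ∪→ {G,T}; cost 1
[col 2] HK: children H:{A}, K:{T} ∪→ {A,T}; cost 1
[col 2] AEHK: children AE:{G,T}, HK:{A,T} ∩→ {T}; cost 0
[col 3] AE: children A:{G}, E:{G} ∩→ {G}; cost 0
[col 3] HK: children H:{G}, K:{C} ∪→ {C,G}; cost 1
[col 3] AEHK: children AE:{G}, HK:{C,G} ∩→ {G}; cost 0
[col 4] AE: children A:{A}, E:{G} ∪→ {A,G}; cost 1
[col 4] HK: children H:{G}, K:{T} ∪→ {G,T}; cost 1
[col 4] AEHK: children AE:{A,G}, HK:{G,T} ∩→ {G}; cost 0
[col 5] AE: children A:{T}, E:{T} ∩→ {T}; cost 0
[col 5] HK: children H:{G}, K:{G} ∩→ {G}; cost 0
[col 5] AEHK: children AE:{T}, HK:{G} ∪→ {G,T}; cost 1
per-site changes: [2, 2, 2, 1, 2, 1]; total = 10

10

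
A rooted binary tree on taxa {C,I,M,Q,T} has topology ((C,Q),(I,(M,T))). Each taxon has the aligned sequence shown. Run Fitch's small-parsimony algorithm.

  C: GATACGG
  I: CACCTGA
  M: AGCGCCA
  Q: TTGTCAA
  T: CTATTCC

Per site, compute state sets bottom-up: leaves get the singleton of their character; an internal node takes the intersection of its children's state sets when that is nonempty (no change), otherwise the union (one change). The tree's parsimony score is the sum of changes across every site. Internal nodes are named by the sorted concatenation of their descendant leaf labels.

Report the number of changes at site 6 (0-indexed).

site 0, node CQ: C={G} ∪ Q={T} → {G,T} (+1)
site 0, node MT: M={A} ∪ T={C} → {A,C} (+1)
site 0, node IMT: I={C} ∩ MT={A,C} → {C} (+0)
site 0, node CIMQT: CQ={G,T} ∪ IMT={C} → {C,G,T} (+1)
site 1, node CQ: C={A} ∪ Q={T} → {A,T} (+1)
site 1, node MT: M={G} ∪ T={T} → {G,T} (+1)
site 1, node IMT: I={A} ∪ MT={G,T} → {A,G,T} (+1)
site 1, node CIMQT: CQ={A,T} ∩ IMT={A,G,T} → {A,T} (+0)
site 2, node CQ: C={T} ∪ Q={G} → {G,T} (+1)
site 2, node MT: M={C} ∪ T={A} → {A,C} (+1)
site 2, node IMT: I={C} ∩ MT={A,C} → {C} (+0)
site 2, node CIMQT: CQ={G,T} ∪ IMT={C} → {C,G,T} (+1)
site 3, node CQ: C={A} ∪ Q={T} → {A,T} (+1)
site 3, node MT: M={G} ∪ T={T} → {G,T} (+1)
site 3, node IMT: I={C} ∪ MT={G,T} → {C,G,T} (+1)
site 3, node CIMQT: CQ={A,T} ∩ IMT={C,G,T} → {T} (+0)
site 4, node CQ: C={C} ∩ Q={C} → {C} (+0)
site 4, node MT: M={C} ∪ T={T} → {C,T} (+1)
site 4, node IMT: I={T} ∩ MT={C,T} → {T} (+0)
site 4, node CIMQT: CQ={C} ∪ IMT={T} → {C,T} (+1)
site 5, node CQ: C={G} ∪ Q={A} → {A,G} (+1)
site 5, node MT: M={C} ∩ T={C} → {C} (+0)
site 5, node IMT: I={G} ∪ MT={C} → {C,G} (+1)
site 5, node CIMQT: CQ={A,G} ∩ IMT={C,G} → {G} (+0)
site 6, node CQ: C={G} ∪ Q={A} → {A,G} (+1)
site 6, node MT: M={A} ∪ T={C} → {A,C} (+1)
site 6, node IMT: I={A} ∩ MT={A,C} → {A} (+0)
site 6, node CIMQT: CQ={A,G} ∩ IMT={A} → {A} (+0)
per-site changes: [3, 3, 3, 3, 2, 2, 2]; total = 18

2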